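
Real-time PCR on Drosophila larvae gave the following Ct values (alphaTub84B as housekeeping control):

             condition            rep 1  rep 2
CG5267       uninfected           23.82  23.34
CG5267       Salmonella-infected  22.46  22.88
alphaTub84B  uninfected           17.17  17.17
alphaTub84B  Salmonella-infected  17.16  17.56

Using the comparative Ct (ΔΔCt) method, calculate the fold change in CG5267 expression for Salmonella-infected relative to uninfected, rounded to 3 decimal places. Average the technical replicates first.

Mean Ct: CG5267 uninfected 23.580; CG5267 Salmonella-infected 22.670; alphaTub84B uninfected 17.170; alphaTub84B Salmonella-infected 17.360
ΔCt(uninfected) = 23.580 − 17.170 = 6.410
ΔCt(Salmonella-infected) = 22.670 − 17.360 = 5.310
ΔΔCt = 5.310 − 6.410 = -1.100
Fold change = 2^(−(-1.100)) = 2^1.100 = 2.1435

2.144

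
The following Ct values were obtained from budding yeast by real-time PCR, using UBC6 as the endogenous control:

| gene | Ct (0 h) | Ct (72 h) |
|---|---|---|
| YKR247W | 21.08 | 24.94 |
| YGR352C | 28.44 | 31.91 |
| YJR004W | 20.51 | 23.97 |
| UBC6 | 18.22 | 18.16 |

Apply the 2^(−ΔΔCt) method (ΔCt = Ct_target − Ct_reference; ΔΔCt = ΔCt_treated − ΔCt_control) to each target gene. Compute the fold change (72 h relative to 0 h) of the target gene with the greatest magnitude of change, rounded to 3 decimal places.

YKR247W: ΔΔCt = (24.94−18.16) − (21.08−18.22) = 6.78 − 2.86 = 3.92; fold change = 2^-3.92 = 0.066
YGR352C: ΔΔCt = (31.91−18.16) − (28.44−18.22) = 13.75 − 10.22 = 3.53; fold change = 2^-3.53 = 0.087
YJR004W: ΔΔCt = (23.97−18.16) − (20.51−18.22) = 5.81 − 2.29 = 3.52; fold change = 2^-3.52 = 0.087
YKR247W has the largest |ΔΔCt| = 3.92.

0.066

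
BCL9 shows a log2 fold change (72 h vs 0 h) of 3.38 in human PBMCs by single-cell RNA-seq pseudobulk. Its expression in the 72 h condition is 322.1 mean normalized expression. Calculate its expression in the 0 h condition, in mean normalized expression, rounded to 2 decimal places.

Fold change = 2^(3.38) = 10.4107
0 h expression = 322.1 / 10.4107 = 30.94

30.94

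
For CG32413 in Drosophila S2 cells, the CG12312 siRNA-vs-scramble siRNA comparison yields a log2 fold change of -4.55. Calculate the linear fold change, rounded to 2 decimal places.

Fold change = 2^(-4.55) = 0.043

0.04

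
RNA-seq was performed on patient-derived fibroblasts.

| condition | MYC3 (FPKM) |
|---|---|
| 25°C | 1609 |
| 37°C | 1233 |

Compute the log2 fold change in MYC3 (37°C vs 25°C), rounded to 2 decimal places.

Fold change = 1233 / 1609 = 0.7663
log2(0.7663) = -0.384

-0.38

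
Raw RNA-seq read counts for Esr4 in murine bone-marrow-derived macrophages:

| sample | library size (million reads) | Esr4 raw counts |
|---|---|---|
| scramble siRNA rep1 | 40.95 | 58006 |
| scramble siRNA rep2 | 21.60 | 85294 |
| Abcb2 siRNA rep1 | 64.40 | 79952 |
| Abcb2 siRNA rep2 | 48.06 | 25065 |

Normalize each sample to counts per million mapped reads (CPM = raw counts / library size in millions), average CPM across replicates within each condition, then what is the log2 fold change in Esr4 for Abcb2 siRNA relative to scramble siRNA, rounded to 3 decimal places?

CPM(scramble siRNA rep1) = 58006 / 40.95 = 1416.5079
CPM(scramble siRNA rep2) = 85294 / 21.60 = 3948.7963
CPM(Abcb2 siRNA rep1) = 79952 / 64.40 = 1241.4907
CPM(Abcb2 siRNA rep2) = 25065 / 48.06 = 521.5356
mean CPM(scramble siRNA) = 2682.6521; mean CPM(Abcb2 siRNA) = 881.5131
Fold change = 881.5131 / 2682.6521 = 0.32860
log2(0.32860) = -1.6056

-1.606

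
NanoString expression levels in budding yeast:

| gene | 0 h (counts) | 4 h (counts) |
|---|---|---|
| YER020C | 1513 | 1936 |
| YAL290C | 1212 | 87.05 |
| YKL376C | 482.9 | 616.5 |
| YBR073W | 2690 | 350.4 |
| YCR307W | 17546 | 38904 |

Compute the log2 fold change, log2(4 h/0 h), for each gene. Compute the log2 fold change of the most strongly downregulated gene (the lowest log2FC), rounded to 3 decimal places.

log2(1936/1513) = 0.356  (YER020C)
log2(87.05/1212) = -3.799  (YAL290C)
log2(616.5/482.9) = 0.352  (YKL376C)
log2(350.4/2690) = -2.941  (YBR073W)
log2(38904/17546) = 1.149  (YCR307W)
YAL290C is most strongly downregulated.

-3.799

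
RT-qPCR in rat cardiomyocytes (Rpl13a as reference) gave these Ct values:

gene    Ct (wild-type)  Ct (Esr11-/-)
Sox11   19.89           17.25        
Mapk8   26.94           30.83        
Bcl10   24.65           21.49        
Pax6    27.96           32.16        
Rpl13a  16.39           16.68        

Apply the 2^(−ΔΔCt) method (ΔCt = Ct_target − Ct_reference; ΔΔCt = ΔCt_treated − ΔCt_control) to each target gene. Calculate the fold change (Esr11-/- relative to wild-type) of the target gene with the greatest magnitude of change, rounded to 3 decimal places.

Sox11: ΔΔCt = (17.25−16.68) − (19.89−16.39) = 0.57 − 3.50 = -2.93; fold change = 2^2.93 = 7.621
Mapk8: ΔΔCt = (30.83−16.68) − (26.94−16.39) = 14.15 − 10.55 = 3.60; fold change = 2^-3.60 = 0.082
Bcl10: ΔΔCt = (21.49−16.68) − (24.65−16.39) = 4.81 − 8.26 = -3.45; fold change = 2^3.45 = 10.928
Pax6: ΔΔCt = (32.16−16.68) − (27.96−16.39) = 15.48 − 11.57 = 3.91; fold change = 2^-3.91 = 0.067
Pax6 has the largest |ΔΔCt| = 3.91.

0.067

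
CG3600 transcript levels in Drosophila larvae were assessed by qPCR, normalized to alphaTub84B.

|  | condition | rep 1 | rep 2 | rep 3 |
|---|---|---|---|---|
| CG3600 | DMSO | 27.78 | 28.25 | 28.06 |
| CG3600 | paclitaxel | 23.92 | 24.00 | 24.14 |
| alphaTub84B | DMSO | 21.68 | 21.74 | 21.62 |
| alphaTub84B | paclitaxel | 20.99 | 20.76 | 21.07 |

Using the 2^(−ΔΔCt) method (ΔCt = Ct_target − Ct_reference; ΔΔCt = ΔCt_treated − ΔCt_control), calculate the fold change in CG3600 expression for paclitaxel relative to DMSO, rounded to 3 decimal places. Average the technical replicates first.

Mean Ct: CG3600 DMSO 28.030; CG3600 paclitaxel 24.020; alphaTub84B DMSO 21.680; alphaTub84B paclitaxel 20.940
ΔCt(DMSO) = 28.030 − 21.680 = 6.350
ΔCt(paclitaxel) = 24.020 − 20.940 = 3.080
ΔΔCt = 3.080 − 6.350 = -3.270
Fold change = 2^(−(-3.270)) = 2^3.270 = 9.6465

9.646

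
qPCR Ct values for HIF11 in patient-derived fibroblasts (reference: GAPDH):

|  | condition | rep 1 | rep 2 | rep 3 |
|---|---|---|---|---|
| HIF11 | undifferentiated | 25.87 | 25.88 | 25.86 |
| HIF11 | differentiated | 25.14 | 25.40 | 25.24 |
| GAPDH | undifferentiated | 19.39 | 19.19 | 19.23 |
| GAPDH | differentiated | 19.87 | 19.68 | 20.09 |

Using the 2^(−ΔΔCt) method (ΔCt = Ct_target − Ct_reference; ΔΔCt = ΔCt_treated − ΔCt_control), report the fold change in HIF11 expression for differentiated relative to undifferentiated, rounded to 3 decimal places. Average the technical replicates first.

Mean Ct: HIF11 undifferentiated 25.870; HIF11 differentiated 25.260; GAPDH undifferentiated 19.270; GAPDH differentiated 19.880
ΔCt(undifferentiated) = 25.870 − 19.270 = 6.600
ΔCt(differentiated) = 25.260 − 19.880 = 5.380
ΔΔCt = 5.380 − 6.600 = -1.220
Fold change = 2^(−(-1.220)) = 2^1.220 = 2.3295

2.329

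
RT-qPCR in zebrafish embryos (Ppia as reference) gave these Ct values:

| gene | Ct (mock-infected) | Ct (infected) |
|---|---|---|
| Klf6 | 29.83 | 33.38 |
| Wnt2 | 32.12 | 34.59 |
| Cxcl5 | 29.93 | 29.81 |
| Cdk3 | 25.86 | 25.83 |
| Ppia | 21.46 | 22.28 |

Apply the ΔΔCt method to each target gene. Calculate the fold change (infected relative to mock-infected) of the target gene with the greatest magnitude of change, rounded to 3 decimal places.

Klf6: ΔΔCt = (33.38−22.28) − (29.83−21.46) = 11.10 − 8.37 = 2.73; fold change = 2^-2.73 = 0.151
Wnt2: ΔΔCt = (34.59−22.28) − (32.12−21.46) = 12.31 − 10.66 = 1.65; fold change = 2^-1.65 = 0.319
Cxcl5: ΔΔCt = (29.81−22.28) − (29.93−21.46) = 7.53 − 8.47 = -0.94; fold change = 2^0.94 = 1.919
Cdk3: ΔΔCt = (25.83−22.28) − (25.86−21.46) = 3.55 − 4.40 = -0.85; fold change = 2^0.85 = 1.803
Klf6 has the largest |ΔΔCt| = 2.73.

0.151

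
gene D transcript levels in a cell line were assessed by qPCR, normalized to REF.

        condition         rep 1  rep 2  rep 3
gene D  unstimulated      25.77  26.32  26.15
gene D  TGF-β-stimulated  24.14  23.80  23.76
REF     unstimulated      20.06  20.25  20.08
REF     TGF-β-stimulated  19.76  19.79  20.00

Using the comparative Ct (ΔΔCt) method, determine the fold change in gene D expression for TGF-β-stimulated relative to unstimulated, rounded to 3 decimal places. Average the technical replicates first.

3.732

Mean Ct: gene D unstimulated 26.080; gene D TGF-β-stimulated 23.900; REF unstimulated 20.130; REF TGF-β-stimulated 19.850
ΔCt(unstimulated) = 26.080 − 20.130 = 5.950
ΔCt(TGF-β-stimulated) = 23.900 − 19.850 = 4.050
ΔΔCt = 4.050 − 5.950 = -1.900
Fold change = 2^(−(-1.900)) = 2^1.900 = 3.7321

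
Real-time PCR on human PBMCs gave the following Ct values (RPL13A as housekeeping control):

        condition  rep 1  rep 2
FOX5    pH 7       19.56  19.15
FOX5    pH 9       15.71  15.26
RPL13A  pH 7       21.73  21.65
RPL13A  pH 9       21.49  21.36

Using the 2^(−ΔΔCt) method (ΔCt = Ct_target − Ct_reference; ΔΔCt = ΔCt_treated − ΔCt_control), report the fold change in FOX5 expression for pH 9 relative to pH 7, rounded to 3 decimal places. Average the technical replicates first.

12.168

Mean Ct: FOX5 pH 7 19.355; FOX5 pH 9 15.485; RPL13A pH 7 21.690; RPL13A pH 9 21.425
ΔCt(pH 7) = 19.355 − 21.690 = -2.335
ΔCt(pH 9) = 15.485 − 21.425 = -5.940
ΔΔCt = -5.940 − (-2.335) = -3.605
Fold change = 2^(−(-3.605)) = 2^3.605 = 12.1678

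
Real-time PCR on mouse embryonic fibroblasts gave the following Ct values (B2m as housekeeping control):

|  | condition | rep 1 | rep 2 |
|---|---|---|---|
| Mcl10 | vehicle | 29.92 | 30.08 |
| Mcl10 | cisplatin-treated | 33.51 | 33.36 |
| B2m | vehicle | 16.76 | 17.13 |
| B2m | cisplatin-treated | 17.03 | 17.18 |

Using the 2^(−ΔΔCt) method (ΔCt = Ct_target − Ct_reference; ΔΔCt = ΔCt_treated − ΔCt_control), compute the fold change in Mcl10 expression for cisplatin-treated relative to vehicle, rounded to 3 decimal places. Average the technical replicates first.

0.103

Mean Ct: Mcl10 vehicle 30.000; Mcl10 cisplatin-treated 33.435; B2m vehicle 16.945; B2m cisplatin-treated 17.105
ΔCt(vehicle) = 30.000 − 16.945 = 13.055
ΔCt(cisplatin-treated) = 33.435 − 17.105 = 16.330
ΔΔCt = 16.330 − 13.055 = 3.275
Fold change = 2^(−3.275) = 0.1033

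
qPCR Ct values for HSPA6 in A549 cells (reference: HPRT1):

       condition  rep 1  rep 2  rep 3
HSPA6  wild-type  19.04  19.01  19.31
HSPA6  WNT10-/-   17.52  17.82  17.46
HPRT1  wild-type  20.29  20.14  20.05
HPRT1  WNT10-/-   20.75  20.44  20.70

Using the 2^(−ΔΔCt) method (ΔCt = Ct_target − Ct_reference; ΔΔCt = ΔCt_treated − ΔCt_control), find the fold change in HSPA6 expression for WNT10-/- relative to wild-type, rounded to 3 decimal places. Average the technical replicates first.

3.972

Mean Ct: HSPA6 wild-type 19.120; HSPA6 WNT10-/- 17.600; HPRT1 wild-type 20.160; HPRT1 WNT10-/- 20.630
ΔCt(wild-type) = 19.120 − 20.160 = -1.040
ΔCt(WNT10-/-) = 17.600 − 20.630 = -3.030
ΔΔCt = -3.030 − (-1.040) = -1.990
Fold change = 2^(−(-1.990)) = 2^1.990 = 3.9724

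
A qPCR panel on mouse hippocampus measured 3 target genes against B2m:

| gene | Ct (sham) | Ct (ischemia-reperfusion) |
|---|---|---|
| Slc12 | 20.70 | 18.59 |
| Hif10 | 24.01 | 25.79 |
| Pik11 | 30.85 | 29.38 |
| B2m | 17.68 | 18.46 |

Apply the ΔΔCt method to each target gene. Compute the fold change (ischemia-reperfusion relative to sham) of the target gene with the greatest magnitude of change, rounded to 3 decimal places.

7.413

Slc12: ΔΔCt = (18.59−18.46) − (20.70−17.68) = 0.13 − 3.02 = -2.89; fold change = 2^2.89 = 7.413
Hif10: ΔΔCt = (25.79−18.46) − (24.01−17.68) = 7.33 − 6.33 = 1.00; fold change = 2^-1.00 = 0.500
Pik11: ΔΔCt = (29.38−18.46) − (30.85−17.68) = 10.92 − 13.17 = -2.25; fold change = 2^2.25 = 4.757
Slc12 has the largest |ΔΔCt| = 2.89.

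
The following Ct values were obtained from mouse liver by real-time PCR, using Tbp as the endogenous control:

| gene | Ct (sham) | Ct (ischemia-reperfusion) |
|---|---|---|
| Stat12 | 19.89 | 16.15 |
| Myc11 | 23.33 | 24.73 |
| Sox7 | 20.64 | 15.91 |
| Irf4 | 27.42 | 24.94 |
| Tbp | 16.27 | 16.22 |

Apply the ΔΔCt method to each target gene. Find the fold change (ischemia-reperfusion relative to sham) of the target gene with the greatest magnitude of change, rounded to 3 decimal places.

Stat12: ΔΔCt = (16.15−16.22) − (19.89−16.27) = -0.07 − 3.62 = -3.69; fold change = 2^3.69 = 12.906
Myc11: ΔΔCt = (24.73−16.22) − (23.33−16.27) = 8.51 − 7.06 = 1.45; fold change = 2^-1.45 = 0.366
Sox7: ΔΔCt = (15.91−16.22) − (20.64−16.27) = -0.31 − 4.37 = -4.68; fold change = 2^4.68 = 25.634
Irf4: ΔΔCt = (24.94−16.22) − (27.42−16.27) = 8.72 − 11.15 = -2.43; fold change = 2^2.43 = 5.389
Sox7 has the largest |ΔΔCt| = 4.68.

25.634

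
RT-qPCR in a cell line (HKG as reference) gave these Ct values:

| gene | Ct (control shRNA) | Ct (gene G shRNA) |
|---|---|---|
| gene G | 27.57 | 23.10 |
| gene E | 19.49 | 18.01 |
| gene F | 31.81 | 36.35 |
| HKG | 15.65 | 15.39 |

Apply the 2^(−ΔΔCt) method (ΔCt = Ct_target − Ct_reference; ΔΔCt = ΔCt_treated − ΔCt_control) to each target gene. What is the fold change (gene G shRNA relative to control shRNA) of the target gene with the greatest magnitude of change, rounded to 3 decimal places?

0.036

gene G: ΔΔCt = (23.10−15.39) − (27.57−15.65) = 7.71 − 11.92 = -4.21; fold change = 2^4.21 = 18.507
gene E: ΔΔCt = (18.01−15.39) − (19.49−15.65) = 2.62 − 3.84 = -1.22; fold change = 2^1.22 = 2.329
gene F: ΔΔCt = (36.35−15.39) − (31.81−15.65) = 20.96 − 16.16 = 4.80; fold change = 2^-4.80 = 0.036
gene F has the largest |ΔΔCt| = 4.80.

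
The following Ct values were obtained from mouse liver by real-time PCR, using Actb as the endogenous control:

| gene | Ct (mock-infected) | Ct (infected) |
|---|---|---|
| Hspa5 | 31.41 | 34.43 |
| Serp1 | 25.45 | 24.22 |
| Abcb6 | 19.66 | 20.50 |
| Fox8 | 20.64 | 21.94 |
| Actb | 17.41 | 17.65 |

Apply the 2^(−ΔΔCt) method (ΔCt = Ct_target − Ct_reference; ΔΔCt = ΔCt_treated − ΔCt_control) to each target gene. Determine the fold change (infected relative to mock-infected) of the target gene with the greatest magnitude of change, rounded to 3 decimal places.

Hspa5: ΔΔCt = (34.43−17.65) − (31.41−17.41) = 16.78 − 14.00 = 2.78; fold change = 2^-2.78 = 0.146
Serp1: ΔΔCt = (24.22−17.65) − (25.45−17.41) = 6.57 − 8.04 = -1.47; fold change = 2^1.47 = 2.770
Abcb6: ΔΔCt = (20.50−17.65) − (19.66−17.41) = 2.85 − 2.25 = 0.60; fold change = 2^-0.60 = 0.660
Fox8: ΔΔCt = (21.94−17.65) − (20.64−17.41) = 4.29 − 3.23 = 1.06; fold change = 2^-1.06 = 0.480
Hspa5 has the largest |ΔΔCt| = 2.78.

0.146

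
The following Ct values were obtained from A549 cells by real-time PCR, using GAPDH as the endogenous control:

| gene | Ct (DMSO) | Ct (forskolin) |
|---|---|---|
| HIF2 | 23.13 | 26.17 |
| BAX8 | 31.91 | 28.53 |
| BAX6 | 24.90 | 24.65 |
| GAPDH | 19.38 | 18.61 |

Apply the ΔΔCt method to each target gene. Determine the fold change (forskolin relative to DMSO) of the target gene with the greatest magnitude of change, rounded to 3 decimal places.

HIF2: ΔΔCt = (26.17−18.61) − (23.13−19.38) = 7.56 − 3.75 = 3.81; fold change = 2^-3.81 = 0.071
BAX8: ΔΔCt = (28.53−18.61) − (31.91−19.38) = 9.92 − 12.53 = -2.61; fold change = 2^2.61 = 6.105
BAX6: ΔΔCt = (24.65−18.61) − (24.90−19.38) = 6.04 − 5.52 = 0.52; fold change = 2^-0.52 = 0.697
HIF2 has the largest |ΔΔCt| = 3.81.

0.071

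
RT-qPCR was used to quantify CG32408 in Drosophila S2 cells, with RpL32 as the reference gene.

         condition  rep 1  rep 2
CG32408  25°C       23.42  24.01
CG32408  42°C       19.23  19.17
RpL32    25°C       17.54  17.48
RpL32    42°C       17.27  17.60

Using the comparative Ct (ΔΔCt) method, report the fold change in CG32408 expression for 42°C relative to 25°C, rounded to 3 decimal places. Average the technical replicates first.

Mean Ct: CG32408 25°C 23.715; CG32408 42°C 19.200; RpL32 25°C 17.510; RpL32 42°C 17.435
ΔCt(25°C) = 23.715 − 17.510 = 6.205
ΔCt(42°C) = 19.200 − 17.435 = 1.765
ΔΔCt = 1.765 − 6.205 = -4.440
Fold change = 2^(−(-4.440)) = 2^4.440 = 21.7057

21.706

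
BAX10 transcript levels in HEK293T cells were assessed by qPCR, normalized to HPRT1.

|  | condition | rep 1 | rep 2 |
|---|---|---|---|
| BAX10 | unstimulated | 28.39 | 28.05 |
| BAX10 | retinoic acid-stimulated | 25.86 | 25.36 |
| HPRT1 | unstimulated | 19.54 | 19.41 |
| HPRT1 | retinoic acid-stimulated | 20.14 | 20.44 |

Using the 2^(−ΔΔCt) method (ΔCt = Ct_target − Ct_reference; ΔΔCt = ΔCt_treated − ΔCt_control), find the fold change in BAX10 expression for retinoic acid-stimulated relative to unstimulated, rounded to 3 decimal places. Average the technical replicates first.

Mean Ct: BAX10 unstimulated 28.220; BAX10 retinoic acid-stimulated 25.610; HPRT1 unstimulated 19.475; HPRT1 retinoic acid-stimulated 20.290
ΔCt(unstimulated) = 28.220 − 19.475 = 8.745
ΔCt(retinoic acid-stimulated) = 25.610 − 20.290 = 5.320
ΔΔCt = 5.320 − 8.745 = -3.425
Fold change = 2^(−(-3.425)) = 2^3.425 = 10.7406

10.741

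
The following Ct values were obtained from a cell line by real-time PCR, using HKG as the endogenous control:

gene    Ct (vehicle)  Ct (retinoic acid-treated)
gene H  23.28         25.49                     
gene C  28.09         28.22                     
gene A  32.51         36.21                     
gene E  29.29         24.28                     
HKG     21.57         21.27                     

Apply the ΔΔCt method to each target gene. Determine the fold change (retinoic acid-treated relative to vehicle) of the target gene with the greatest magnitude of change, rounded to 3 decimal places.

gene H: ΔΔCt = (25.49−21.27) − (23.28−21.57) = 4.22 − 1.71 = 2.51; fold change = 2^-2.51 = 0.176
gene C: ΔΔCt = (28.22−21.27) − (28.09−21.57) = 6.95 − 6.52 = 0.43; fold change = 2^-0.43 = 0.742
gene A: ΔΔCt = (36.21−21.27) − (32.51−21.57) = 14.94 − 10.94 = 4.00; fold change = 2^-4.00 = 0.062
gene E: ΔΔCt = (24.28−21.27) − (29.29−21.57) = 3.01 − 7.72 = -4.71; fold change = 2^4.71 = 26.173
gene E has the largest |ΔΔCt| = 4.71.

26.173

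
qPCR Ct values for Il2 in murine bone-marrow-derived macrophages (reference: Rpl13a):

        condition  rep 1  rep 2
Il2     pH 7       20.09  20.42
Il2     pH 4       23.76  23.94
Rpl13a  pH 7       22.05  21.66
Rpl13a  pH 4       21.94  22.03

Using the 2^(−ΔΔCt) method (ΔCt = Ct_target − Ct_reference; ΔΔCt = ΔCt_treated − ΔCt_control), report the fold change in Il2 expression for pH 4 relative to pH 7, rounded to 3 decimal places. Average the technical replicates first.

0.091

Mean Ct: Il2 pH 7 20.255; Il2 pH 4 23.850; Rpl13a pH 7 21.855; Rpl13a pH 4 21.985
ΔCt(pH 7) = 20.255 − 21.855 = -1.600
ΔCt(pH 4) = 23.850 − 21.985 = 1.865
ΔΔCt = 1.865 − (-1.600) = 3.465
Fold change = 2^(−3.465) = 0.0906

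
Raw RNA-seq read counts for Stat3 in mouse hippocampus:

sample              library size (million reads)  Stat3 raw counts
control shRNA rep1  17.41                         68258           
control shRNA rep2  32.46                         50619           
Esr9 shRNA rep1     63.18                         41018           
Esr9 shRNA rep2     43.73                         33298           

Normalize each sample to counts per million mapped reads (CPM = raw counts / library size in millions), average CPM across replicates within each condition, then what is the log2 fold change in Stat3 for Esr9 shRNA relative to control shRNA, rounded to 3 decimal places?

CPM(control shRNA rep1) = 68258 / 17.41 = 3920.6203
CPM(control shRNA rep2) = 50619 / 32.46 = 1559.4270
CPM(Esr9 shRNA rep1) = 41018 / 63.18 = 649.2244
CPM(Esr9 shRNA rep2) = 33298 / 43.73 = 761.4452
mean CPM(control shRNA) = 2740.0237; mean CPM(Esr9 shRNA) = 705.3348
Fold change = 705.3348 / 2740.0237 = 0.25742
log2(0.25742) = -1.9578

-1.958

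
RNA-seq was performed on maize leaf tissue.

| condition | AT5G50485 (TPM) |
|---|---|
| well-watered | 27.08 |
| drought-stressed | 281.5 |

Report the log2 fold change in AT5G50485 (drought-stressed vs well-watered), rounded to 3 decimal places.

3.378

Fold change = 281.5 / 27.08 = 10.3951
log2(10.3951) = 3.3778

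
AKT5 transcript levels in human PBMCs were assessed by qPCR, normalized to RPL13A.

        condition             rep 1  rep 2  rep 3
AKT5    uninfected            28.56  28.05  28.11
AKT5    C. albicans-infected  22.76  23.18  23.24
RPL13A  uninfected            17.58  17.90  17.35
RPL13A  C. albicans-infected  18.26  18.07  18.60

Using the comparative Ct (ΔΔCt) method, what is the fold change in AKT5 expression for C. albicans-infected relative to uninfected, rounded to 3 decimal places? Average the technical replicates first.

Mean Ct: AKT5 uninfected 28.240; AKT5 C. albicans-infected 23.060; RPL13A uninfected 17.610; RPL13A C. albicans-infected 18.310
ΔCt(uninfected) = 28.240 − 17.610 = 10.630
ΔCt(C. albicans-infected) = 23.060 − 18.310 = 4.750
ΔΔCt = 4.750 − 10.630 = -5.880
Fold change = 2^(−(-5.880)) = 2^5.880 = 58.8920

58.892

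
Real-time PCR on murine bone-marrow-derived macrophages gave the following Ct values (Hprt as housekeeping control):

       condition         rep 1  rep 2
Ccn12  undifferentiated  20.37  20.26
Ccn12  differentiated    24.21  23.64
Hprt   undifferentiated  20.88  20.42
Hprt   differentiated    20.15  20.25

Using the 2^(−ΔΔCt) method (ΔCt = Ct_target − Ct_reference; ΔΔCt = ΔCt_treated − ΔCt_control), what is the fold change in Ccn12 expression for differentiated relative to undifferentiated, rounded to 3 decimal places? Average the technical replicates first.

0.060

Mean Ct: Ccn12 undifferentiated 20.315; Ccn12 differentiated 23.925; Hprt undifferentiated 20.650; Hprt differentiated 20.200
ΔCt(undifferentiated) = 20.315 − 20.650 = -0.335
ΔCt(differentiated) = 23.925 − 20.200 = 3.725
ΔΔCt = 3.725 − (-0.335) = 4.060
Fold change = 2^(−4.060) = 0.0600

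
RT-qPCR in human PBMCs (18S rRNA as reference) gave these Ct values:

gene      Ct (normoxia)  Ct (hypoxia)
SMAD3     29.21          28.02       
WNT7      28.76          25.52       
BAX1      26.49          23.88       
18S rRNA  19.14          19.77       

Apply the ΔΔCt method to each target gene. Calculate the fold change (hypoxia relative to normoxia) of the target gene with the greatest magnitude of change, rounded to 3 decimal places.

14.621

SMAD3: ΔΔCt = (28.02−19.77) − (29.21−19.14) = 8.25 − 10.07 = -1.82; fold change = 2^1.82 = 3.531
WNT7: ΔΔCt = (25.52−19.77) − (28.76−19.14) = 5.75 − 9.62 = -3.87; fold change = 2^3.87 = 14.621
BAX1: ΔΔCt = (23.88−19.77) − (26.49−19.14) = 4.11 − 7.35 = -3.24; fold change = 2^3.24 = 9.448
WNT7 has the largest |ΔΔCt| = 3.87.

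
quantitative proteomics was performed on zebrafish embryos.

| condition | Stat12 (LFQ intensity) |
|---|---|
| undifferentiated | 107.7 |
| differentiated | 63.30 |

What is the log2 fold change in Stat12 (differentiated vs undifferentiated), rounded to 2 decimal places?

-0.77

Fold change = 63.30 / 107.7 = 0.5877
log2(0.5877) = -0.767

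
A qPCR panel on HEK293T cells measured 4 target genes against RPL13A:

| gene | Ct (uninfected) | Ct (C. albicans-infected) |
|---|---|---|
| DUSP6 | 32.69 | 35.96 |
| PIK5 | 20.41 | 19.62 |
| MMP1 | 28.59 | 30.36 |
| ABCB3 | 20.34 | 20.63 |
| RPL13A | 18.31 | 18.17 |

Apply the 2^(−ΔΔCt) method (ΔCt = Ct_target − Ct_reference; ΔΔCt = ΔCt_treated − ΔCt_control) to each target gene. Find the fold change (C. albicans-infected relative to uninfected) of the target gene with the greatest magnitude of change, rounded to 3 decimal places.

0.094

DUSP6: ΔΔCt = (35.96−18.17) − (32.69−18.31) = 17.79 − 14.38 = 3.41; fold change = 2^-3.41 = 0.094
PIK5: ΔΔCt = (19.62−18.17) − (20.41−18.31) = 1.45 − 2.10 = -0.65; fold change = 2^0.65 = 1.569
MMP1: ΔΔCt = (30.36−18.17) − (28.59−18.31) = 12.19 − 10.28 = 1.91; fold change = 2^-1.91 = 0.266
ABCB3: ΔΔCt = (20.63−18.17) − (20.34−18.31) = 2.46 − 2.03 = 0.43; fold change = 2^-0.43 = 0.742
DUSP6 has the largest |ΔΔCt| = 3.41.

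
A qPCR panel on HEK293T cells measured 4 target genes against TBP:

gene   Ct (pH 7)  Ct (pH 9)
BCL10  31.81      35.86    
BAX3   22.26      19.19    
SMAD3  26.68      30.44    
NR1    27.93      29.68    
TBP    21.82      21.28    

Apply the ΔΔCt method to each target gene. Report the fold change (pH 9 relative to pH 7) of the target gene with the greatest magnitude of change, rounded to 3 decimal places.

0.042

BCL10: ΔΔCt = (35.86−21.28) − (31.81−21.82) = 14.58 − 9.99 = 4.59; fold change = 2^-4.59 = 0.042
BAX3: ΔΔCt = (19.19−21.28) − (22.26−21.82) = -2.09 − 0.44 = -2.53; fold change = 2^2.53 = 5.776
SMAD3: ΔΔCt = (30.44−21.28) − (26.68−21.82) = 9.16 − 4.86 = 4.30; fold change = 2^-4.30 = 0.051
NR1: ΔΔCt = (29.68−21.28) − (27.93−21.82) = 8.40 − 6.11 = 2.29; fold change = 2^-2.29 = 0.204
BCL10 has the largest |ΔΔCt| = 4.59.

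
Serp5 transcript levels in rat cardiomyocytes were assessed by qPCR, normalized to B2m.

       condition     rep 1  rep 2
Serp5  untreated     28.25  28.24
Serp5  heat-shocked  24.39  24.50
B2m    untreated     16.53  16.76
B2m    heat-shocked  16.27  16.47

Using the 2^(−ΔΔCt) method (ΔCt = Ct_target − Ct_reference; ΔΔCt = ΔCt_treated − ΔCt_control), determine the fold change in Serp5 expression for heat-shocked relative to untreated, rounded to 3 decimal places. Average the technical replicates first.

Mean Ct: Serp5 untreated 28.245; Serp5 heat-shocked 24.445; B2m untreated 16.645; B2m heat-shocked 16.370
ΔCt(untreated) = 28.245 − 16.645 = 11.600
ΔCt(heat-shocked) = 24.445 − 16.370 = 8.075
ΔΔCt = 8.075 − 11.600 = -3.525
Fold change = 2^(−(-3.525)) = 2^3.525 = 11.5115

11.511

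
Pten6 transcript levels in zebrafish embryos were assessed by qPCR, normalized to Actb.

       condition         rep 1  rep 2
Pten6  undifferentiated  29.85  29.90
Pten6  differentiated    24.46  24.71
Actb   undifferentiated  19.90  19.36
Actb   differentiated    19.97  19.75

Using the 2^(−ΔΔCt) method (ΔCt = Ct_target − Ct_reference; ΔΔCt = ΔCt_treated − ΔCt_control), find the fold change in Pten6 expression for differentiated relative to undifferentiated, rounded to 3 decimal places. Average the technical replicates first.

45.887

Mean Ct: Pten6 undifferentiated 29.875; Pten6 differentiated 24.585; Actb undifferentiated 19.630; Actb differentiated 19.860
ΔCt(undifferentiated) = 29.875 − 19.630 = 10.245
ΔCt(differentiated) = 24.585 − 19.860 = 4.725
ΔΔCt = 4.725 − 10.245 = -5.520
Fold change = 2^(−(-5.520)) = 2^5.520 = 45.8866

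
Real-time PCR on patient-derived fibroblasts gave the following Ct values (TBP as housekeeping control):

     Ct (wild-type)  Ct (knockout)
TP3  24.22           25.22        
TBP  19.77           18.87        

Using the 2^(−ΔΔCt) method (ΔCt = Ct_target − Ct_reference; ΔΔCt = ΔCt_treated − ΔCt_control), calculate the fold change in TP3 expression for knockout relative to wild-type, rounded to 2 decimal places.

0.27

ΔCt(wild-type) = 24.220 − 19.770 = 4.450
ΔCt(knockout) = 25.220 − 18.870 = 6.350
ΔΔCt = 6.350 − 4.450 = 1.900
Fold change = 2^(−1.900) = 0.268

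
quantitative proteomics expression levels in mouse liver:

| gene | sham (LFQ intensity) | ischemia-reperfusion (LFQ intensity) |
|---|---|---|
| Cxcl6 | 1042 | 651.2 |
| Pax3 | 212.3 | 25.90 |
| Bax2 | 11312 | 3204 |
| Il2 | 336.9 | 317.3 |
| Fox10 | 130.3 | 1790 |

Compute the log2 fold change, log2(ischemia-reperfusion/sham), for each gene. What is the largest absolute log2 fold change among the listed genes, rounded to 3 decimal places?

log2(651.2/1042) = -0.678  (Cxcl6)
log2(25.90/212.3) = -3.035  (Pax3)
log2(3204/11312) = -1.820  (Bax2)
log2(317.3/336.9) = -0.086  (Il2)
log2(1790/130.3) = 3.780  (Fox10)
The largest magnitude belongs to Fox10.

3.780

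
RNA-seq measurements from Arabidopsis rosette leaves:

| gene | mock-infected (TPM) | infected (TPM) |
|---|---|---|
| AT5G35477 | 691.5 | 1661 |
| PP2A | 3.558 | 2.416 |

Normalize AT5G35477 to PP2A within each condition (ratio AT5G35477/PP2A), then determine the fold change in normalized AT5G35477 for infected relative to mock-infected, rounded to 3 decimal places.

AT5G35477/PP2A (mock-infected) = 691.5 / 3.558 = 194.35
AT5G35477/PP2A (infected) = 1661 / 2.416 = 687.5
Fold change = 687.5 / 194.35 = 3.5374

3.537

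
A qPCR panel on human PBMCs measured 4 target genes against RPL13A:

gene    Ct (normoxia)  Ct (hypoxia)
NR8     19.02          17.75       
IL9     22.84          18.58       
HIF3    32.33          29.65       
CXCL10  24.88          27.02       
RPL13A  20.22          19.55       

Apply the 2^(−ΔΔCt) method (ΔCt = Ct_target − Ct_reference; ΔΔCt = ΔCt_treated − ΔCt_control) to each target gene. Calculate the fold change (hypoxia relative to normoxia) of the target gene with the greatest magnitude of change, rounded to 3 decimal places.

NR8: ΔΔCt = (17.75−19.55) − (19.02−20.22) = -1.80 − (-1.20) = -0.60; fold change = 2^0.60 = 1.516
IL9: ΔΔCt = (18.58−19.55) − (22.84−20.22) = -0.97 − 2.62 = -3.59; fold change = 2^3.59 = 12.042
HIF3: ΔΔCt = (29.65−19.55) − (32.33−20.22) = 10.10 − 12.11 = -2.01; fold change = 2^2.01 = 4.028
CXCL10: ΔΔCt = (27.02−19.55) − (24.88−20.22) = 7.47 − 4.66 = 2.81; fold change = 2^-2.81 = 0.143
IL9 has the largest |ΔΔCt| = 3.59.

12.042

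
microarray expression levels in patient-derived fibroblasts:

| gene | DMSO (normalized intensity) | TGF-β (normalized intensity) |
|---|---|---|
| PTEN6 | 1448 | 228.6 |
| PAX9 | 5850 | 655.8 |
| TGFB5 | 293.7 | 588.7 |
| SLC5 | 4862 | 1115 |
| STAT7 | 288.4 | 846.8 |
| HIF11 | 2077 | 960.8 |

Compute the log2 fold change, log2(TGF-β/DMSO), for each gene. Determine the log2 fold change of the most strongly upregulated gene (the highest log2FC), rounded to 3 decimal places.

1.554

log2(228.6/1448) = -2.663  (PTEN6)
log2(655.8/5850) = -3.157  (PAX9)
log2(588.7/293.7) = 1.003  (TGFB5)
log2(1115/4862) = -2.125  (SLC5)
log2(846.8/288.4) = 1.554  (STAT7)
log2(960.8/2077) = -1.112  (HIF11)
STAT7 is most strongly upregulated.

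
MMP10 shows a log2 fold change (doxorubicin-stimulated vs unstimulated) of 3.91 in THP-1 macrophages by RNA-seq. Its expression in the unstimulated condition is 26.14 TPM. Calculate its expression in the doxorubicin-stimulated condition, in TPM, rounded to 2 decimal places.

Fold change = 2^(3.91) = 15.0324
doxorubicin-stimulated expression = 26.14 × 15.0324 = 392.95

392.95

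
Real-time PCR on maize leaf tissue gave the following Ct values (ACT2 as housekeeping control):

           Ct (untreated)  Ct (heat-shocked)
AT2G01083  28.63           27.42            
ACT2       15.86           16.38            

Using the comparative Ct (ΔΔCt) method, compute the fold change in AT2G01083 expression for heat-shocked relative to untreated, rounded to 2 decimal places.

ΔCt(untreated) = 28.630 − 15.860 = 12.770
ΔCt(heat-shocked) = 27.420 − 16.380 = 11.040
ΔΔCt = 11.040 − 12.770 = -1.730
Fold change = 2^(−(-1.730)) = 2^1.730 = 3.317

3.32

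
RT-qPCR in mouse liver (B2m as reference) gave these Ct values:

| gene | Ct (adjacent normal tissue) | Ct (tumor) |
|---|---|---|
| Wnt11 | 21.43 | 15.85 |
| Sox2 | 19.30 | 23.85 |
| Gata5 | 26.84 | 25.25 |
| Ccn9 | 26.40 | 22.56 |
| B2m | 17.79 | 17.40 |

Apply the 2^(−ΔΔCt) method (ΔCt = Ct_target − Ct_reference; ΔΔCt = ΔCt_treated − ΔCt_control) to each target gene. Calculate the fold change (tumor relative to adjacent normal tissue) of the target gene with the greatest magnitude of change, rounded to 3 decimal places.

Wnt11: ΔΔCt = (15.85−17.40) − (21.43−17.79) = -1.55 − 3.64 = -5.19; fold change = 2^5.19 = 36.504
Sox2: ΔΔCt = (23.85−17.40) − (19.30−17.79) = 6.45 − 1.51 = 4.94; fold change = 2^-4.94 = 0.033
Gata5: ΔΔCt = (25.25−17.40) − (26.84−17.79) = 7.85 − 9.05 = -1.20; fold change = 2^1.20 = 2.297
Ccn9: ΔΔCt = (22.56−17.40) − (26.40−17.79) = 5.16 − 8.61 = -3.45; fold change = 2^3.45 = 10.928
Wnt11 has the largest |ΔΔCt| = 5.19.

36.504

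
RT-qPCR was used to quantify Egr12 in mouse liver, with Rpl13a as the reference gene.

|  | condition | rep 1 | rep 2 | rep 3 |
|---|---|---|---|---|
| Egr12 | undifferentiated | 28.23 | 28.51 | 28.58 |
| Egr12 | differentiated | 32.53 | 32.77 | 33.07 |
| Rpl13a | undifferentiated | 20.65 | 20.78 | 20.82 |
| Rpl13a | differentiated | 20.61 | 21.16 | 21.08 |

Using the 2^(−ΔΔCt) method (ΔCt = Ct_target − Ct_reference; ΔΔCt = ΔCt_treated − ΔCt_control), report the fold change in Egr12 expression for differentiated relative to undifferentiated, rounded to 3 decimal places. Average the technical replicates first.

Mean Ct: Egr12 undifferentiated 28.440; Egr12 differentiated 32.790; Rpl13a undifferentiated 20.750; Rpl13a differentiated 20.950
ΔCt(undifferentiated) = 28.440 − 20.750 = 7.690
ΔCt(differentiated) = 32.790 − 20.950 = 11.840
ΔΔCt = 11.840 − 7.690 = 4.150
Fold change = 2^(−4.150) = 0.0563

0.056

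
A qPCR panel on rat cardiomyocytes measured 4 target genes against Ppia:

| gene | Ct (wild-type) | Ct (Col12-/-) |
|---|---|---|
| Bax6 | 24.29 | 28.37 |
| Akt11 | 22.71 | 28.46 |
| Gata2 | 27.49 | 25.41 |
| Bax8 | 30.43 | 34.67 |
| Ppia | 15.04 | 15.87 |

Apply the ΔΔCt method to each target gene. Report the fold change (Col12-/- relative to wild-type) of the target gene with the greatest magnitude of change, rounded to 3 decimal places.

Bax6: ΔΔCt = (28.37−15.87) − (24.29−15.04) = 12.50 − 9.25 = 3.25; fold change = 2^-3.25 = 0.105
Akt11: ΔΔCt = (28.46−15.87) − (22.71−15.04) = 12.59 − 7.67 = 4.92; fold change = 2^-4.92 = 0.033
Gata2: ΔΔCt = (25.41−15.87) − (27.49−15.04) = 9.54 − 12.45 = -2.91; fold change = 2^2.91 = 7.516
Bax8: ΔΔCt = (34.67−15.87) − (30.43−15.04) = 18.80 − 15.39 = 3.41; fold change = 2^-3.41 = 0.094
Akt11 has the largest |ΔΔCt| = 4.92.

0.033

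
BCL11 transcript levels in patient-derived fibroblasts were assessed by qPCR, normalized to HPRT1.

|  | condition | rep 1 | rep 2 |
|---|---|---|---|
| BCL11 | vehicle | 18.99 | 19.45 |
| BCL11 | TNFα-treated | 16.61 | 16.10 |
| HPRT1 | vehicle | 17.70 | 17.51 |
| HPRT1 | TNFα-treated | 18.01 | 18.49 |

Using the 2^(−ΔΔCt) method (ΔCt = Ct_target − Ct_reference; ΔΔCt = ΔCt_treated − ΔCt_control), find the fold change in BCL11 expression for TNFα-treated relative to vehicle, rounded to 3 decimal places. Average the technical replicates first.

11.392

Mean Ct: BCL11 vehicle 19.220; BCL11 TNFα-treated 16.355; HPRT1 vehicle 17.605; HPRT1 TNFα-treated 18.250
ΔCt(vehicle) = 19.220 − 17.605 = 1.615
ΔCt(TNFα-treated) = 16.355 − 18.250 = -1.895
ΔΔCt = -1.895 − 1.615 = -3.510
Fold change = 2^(−(-3.510)) = 2^3.510 = 11.3924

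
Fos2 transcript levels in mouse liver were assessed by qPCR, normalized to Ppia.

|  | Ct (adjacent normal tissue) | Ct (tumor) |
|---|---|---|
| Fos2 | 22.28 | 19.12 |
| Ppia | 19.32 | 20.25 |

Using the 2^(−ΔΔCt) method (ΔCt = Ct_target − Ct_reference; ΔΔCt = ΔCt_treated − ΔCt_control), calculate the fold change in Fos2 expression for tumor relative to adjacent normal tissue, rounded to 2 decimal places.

17.03

ΔCt(adjacent normal tissue) = 22.280 − 19.320 = 2.960
ΔCt(tumor) = 19.120 − 20.250 = -1.130
ΔΔCt = -1.130 − 2.960 = -4.090
Fold change = 2^(−(-4.090)) = 2^4.090 = 17.030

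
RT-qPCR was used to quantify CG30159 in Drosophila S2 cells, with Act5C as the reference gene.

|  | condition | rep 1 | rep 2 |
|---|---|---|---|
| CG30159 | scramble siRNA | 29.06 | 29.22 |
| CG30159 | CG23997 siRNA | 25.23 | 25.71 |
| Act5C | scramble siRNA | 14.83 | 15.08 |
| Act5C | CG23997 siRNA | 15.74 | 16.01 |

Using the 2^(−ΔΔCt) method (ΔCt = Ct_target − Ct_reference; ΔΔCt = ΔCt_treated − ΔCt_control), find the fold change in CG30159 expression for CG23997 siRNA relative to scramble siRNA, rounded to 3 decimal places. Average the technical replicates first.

Mean Ct: CG30159 scramble siRNA 29.140; CG30159 CG23997 siRNA 25.470; Act5C scramble siRNA 14.955; Act5C CG23997 siRNA 15.875
ΔCt(scramble siRNA) = 29.140 − 14.955 = 14.185
ΔCt(CG23997 siRNA) = 25.470 − 15.875 = 9.595
ΔΔCt = 9.595 − 14.185 = -4.590
Fold change = 2^(−(-4.590)) = 2^4.590 = 24.0839

24.084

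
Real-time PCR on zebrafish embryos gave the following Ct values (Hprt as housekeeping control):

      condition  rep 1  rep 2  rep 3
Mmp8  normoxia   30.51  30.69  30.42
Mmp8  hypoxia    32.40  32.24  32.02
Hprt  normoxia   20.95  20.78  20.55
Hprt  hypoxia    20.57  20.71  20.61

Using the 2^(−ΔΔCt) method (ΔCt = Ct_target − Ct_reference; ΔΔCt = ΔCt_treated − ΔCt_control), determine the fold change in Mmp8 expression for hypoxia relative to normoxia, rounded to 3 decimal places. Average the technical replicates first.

Mean Ct: Mmp8 normoxia 30.540; Mmp8 hypoxia 32.220; Hprt normoxia 20.760; Hprt hypoxia 20.630
ΔCt(normoxia) = 30.540 − 20.760 = 9.780
ΔCt(hypoxia) = 32.220 − 20.630 = 11.590
ΔΔCt = 11.590 − 9.780 = 1.810
Fold change = 2^(−1.810) = 0.2852

0.285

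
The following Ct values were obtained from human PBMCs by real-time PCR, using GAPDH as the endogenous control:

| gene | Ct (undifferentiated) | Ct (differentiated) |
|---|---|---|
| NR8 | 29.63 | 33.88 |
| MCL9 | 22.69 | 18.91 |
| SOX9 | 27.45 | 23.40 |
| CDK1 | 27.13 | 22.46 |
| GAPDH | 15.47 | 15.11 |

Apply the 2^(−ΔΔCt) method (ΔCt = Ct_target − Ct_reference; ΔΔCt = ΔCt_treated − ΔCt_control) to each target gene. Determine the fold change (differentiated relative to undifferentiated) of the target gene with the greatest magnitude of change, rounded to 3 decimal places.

0.041

NR8: ΔΔCt = (33.88−15.11) − (29.63−15.47) = 18.77 − 14.16 = 4.61; fold change = 2^-4.61 = 0.041
MCL9: ΔΔCt = (18.91−15.11) − (22.69−15.47) = 3.80 − 7.22 = -3.42; fold change = 2^3.42 = 10.703
SOX9: ΔΔCt = (23.40−15.11) − (27.45−15.47) = 8.29 − 11.98 = -3.69; fold change = 2^3.69 = 12.906
CDK1: ΔΔCt = (22.46−15.11) − (27.13−15.47) = 7.35 − 11.66 = -4.31; fold change = 2^4.31 = 19.835
NR8 has the largest |ΔΔCt| = 4.61.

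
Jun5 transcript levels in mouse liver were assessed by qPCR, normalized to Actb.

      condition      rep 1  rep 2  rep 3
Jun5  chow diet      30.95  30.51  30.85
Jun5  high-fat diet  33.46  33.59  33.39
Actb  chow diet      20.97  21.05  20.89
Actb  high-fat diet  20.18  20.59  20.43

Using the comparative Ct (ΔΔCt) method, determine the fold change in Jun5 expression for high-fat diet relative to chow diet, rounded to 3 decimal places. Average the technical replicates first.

Mean Ct: Jun5 chow diet 30.770; Jun5 high-fat diet 33.480; Actb chow diet 20.970; Actb high-fat diet 20.400
ΔCt(chow diet) = 30.770 − 20.970 = 9.800
ΔCt(high-fat diet) = 33.480 − 20.400 = 13.080
ΔΔCt = 13.080 − 9.800 = 3.280
Fold change = 2^(−3.280) = 0.1029

0.103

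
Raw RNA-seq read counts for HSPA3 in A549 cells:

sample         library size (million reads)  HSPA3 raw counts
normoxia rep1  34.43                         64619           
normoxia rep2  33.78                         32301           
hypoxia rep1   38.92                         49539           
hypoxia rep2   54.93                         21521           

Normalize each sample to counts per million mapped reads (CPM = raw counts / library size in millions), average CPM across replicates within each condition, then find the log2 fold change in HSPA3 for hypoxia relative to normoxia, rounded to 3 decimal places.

CPM(normoxia rep1) = 64619 / 34.43 = 1876.8225
CPM(normoxia rep2) = 32301 / 33.78 = 956.2167
CPM(hypoxia rep1) = 49539 / 38.92 = 1272.8417
CPM(hypoxia rep2) = 21521 / 54.93 = 391.7896
mean CPM(normoxia) = 1416.5196; mean CPM(hypoxia) = 832.3156
Fold change = 832.3156 / 1416.5196 = 0.58758
log2(0.58758) = -0.7671

-0.767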